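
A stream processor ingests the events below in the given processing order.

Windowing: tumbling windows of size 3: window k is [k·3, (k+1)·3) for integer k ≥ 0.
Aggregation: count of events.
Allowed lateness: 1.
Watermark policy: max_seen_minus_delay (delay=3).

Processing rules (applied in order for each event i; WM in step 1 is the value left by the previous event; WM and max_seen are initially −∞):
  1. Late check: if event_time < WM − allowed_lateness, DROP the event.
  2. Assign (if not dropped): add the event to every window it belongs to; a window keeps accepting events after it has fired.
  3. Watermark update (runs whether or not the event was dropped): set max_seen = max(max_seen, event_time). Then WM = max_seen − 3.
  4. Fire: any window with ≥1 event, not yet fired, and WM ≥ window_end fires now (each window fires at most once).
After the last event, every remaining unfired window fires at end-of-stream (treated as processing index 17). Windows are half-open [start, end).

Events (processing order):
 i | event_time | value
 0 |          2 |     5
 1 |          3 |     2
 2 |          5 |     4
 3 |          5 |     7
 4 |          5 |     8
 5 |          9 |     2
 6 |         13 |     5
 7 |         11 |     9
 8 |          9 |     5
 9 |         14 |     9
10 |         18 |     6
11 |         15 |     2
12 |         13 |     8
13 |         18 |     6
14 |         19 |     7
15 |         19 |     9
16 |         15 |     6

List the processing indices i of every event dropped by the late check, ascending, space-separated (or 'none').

i=0 t=2 v=5: → [0,3); WM=-1
i=1 t=3 v=2: → [3,6); WM=0
i=2 t=5 v=4: → [3,6); WM=2
i=3 t=5 v=7: → [3,6); WM=2
i=4 t=5 v=8: → [3,6); WM=2
i=5 t=9 v=2: → [9,12); WM=6; [0,3) fires=1 [3,6) fires=4
i=6 t=13 v=5: → [12,15); WM=10
i=7 t=11 v=9: → [9,12); WM=10
i=8 t=9 v=5: → [9,12); WM=10
i=9 t=14 v=9: → [12,15); WM=11
i=10 t=18 v=6: → [18,21); WM=15; [9,12) fires=3 [12,15) fires=2
i=11 t=15 v=2: → [15,18); WM=15
i=12 t=13 v=8: DROP (t<15-1); WM=15
i=13 t=18 v=6: → [18,21); WM=15
i=14 t=19 v=7: → [18,21); WM=16
i=15 t=19 v=9: → [18,21); WM=16
i=16 t=15 v=6: → [15,18); WM=16

12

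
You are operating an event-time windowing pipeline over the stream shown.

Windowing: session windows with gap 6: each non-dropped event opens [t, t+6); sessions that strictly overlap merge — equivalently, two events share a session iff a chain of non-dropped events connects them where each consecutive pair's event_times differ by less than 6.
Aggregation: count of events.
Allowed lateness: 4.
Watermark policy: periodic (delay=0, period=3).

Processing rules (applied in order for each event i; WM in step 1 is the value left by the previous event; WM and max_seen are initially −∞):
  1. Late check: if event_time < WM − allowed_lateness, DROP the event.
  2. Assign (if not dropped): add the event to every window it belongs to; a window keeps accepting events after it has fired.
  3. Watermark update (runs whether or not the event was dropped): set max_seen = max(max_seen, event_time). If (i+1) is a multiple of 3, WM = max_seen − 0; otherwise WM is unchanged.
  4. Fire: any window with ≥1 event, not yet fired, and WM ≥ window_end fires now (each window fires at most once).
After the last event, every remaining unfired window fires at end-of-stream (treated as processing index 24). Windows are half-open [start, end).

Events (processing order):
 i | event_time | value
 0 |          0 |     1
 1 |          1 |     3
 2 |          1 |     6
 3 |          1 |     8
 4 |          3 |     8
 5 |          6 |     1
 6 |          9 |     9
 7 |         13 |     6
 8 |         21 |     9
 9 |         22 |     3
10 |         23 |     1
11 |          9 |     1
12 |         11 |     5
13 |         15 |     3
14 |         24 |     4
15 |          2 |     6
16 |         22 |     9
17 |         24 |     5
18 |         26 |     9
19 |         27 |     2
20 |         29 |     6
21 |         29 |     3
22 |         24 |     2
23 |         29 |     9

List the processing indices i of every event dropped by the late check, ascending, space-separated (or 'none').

11 12 13 15 22

i=0 t=0 v=1: → [0,6); WM=−∞
i=1 t=1 v=3: → [0,7); WM=−∞
i=2 t=1 v=6: → [0,7); WM=1
i=3 t=1 v=8: → [0,7); WM=1
i=4 t=3 v=8: → [0,9); WM=1
i=5 t=6 v=1: → [0,12); WM=6
i=6 t=9 v=9: → [0,15); WM=6
i=7 t=13 v=6: → [0,19); WM=6
i=8 t=21 v=9: → [21,27); WM=21
i=9 t=22 v=3: → [21,28); WM=21
i=10 t=23 v=1: → [21,29); WM=21
i=11 t=9 v=1: DROP (t<21-4); WM=23
i=12 t=11 v=5: DROP (t<23-4); WM=23
i=13 t=15 v=3: DROP (t<23-4); WM=23
i=14 t=24 v=4: → [21,30); WM=24
i=15 t=2 v=6: DROP (t<24-4); WM=24
i=16 t=22 v=9: → [21,30); WM=24
i=17 t=24 v=5: → [21,30); WM=24
i=18 t=26 v=9: → [21,32); WM=24
i=19 t=27 v=2: → [21,33); WM=24
i=20 t=29 v=6: → [21,35); WM=29
i=21 t=29 v=3: → [21,35); WM=29
i=22 t=24 v=2: DROP (t<29-4); WM=29
i=23 t=29 v=9: → [21,35); WM=29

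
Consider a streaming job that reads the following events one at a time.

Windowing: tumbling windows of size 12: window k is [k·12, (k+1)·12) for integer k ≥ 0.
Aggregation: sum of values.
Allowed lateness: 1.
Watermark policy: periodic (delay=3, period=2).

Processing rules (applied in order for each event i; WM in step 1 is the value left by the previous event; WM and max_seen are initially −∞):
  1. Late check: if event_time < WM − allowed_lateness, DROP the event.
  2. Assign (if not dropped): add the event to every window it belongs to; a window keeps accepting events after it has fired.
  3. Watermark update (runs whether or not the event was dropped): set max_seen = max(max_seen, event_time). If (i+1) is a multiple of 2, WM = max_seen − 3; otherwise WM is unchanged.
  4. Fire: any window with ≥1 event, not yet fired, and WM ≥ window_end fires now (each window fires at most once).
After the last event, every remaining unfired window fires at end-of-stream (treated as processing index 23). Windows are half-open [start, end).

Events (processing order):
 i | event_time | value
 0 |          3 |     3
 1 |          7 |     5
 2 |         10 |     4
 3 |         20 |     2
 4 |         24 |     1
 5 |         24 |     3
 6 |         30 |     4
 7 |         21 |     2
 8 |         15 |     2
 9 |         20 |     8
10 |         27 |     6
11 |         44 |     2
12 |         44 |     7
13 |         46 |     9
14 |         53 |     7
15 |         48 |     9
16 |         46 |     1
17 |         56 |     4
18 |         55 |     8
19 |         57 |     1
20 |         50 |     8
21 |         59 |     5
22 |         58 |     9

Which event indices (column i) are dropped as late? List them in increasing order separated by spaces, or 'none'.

8 9 16 20

i=0 t=3 v=3: → [0,12); WM=−∞
i=1 t=7 v=5: → [0,12); WM=4
i=2 t=10 v=4: → [0,12); WM=4
i=3 t=20 v=2: → [12,24); WM=17; [0,12) fires=12
i=4 t=24 v=1: → [24,36); WM=17
i=5 t=24 v=3: → [24,36); WM=21
i=6 t=30 v=4: → [24,36); WM=21
i=7 t=21 v=2: → [12,24); WM=27; [12,24) fires=4
i=8 t=15 v=2: DROP (t<27-1); WM=27
i=9 t=20 v=8: DROP (t<27-1); WM=27
i=10 t=27 v=6: → [24,36); WM=27
i=11 t=44 v=2: → [36,48); WM=41; [24,36) fires=14
i=12 t=44 v=7: → [36,48); WM=41
i=13 t=46 v=9: → [36,48); WM=43
i=14 t=53 v=7: → [48,60); WM=43
i=15 t=48 v=9: → [48,60); WM=50; [36,48) fires=18
i=16 t=46 v=1: DROP (t<50-1); WM=50
i=17 t=56 v=4: → [48,60); WM=53
i=18 t=55 v=8: → [48,60); WM=53
i=19 t=57 v=1: → [48,60); WM=54
i=20 t=50 v=8: DROP (t<54-1); WM=54
i=21 t=59 v=5: → [48,60); WM=56
i=22 t=58 v=9: → [48,60); WM=56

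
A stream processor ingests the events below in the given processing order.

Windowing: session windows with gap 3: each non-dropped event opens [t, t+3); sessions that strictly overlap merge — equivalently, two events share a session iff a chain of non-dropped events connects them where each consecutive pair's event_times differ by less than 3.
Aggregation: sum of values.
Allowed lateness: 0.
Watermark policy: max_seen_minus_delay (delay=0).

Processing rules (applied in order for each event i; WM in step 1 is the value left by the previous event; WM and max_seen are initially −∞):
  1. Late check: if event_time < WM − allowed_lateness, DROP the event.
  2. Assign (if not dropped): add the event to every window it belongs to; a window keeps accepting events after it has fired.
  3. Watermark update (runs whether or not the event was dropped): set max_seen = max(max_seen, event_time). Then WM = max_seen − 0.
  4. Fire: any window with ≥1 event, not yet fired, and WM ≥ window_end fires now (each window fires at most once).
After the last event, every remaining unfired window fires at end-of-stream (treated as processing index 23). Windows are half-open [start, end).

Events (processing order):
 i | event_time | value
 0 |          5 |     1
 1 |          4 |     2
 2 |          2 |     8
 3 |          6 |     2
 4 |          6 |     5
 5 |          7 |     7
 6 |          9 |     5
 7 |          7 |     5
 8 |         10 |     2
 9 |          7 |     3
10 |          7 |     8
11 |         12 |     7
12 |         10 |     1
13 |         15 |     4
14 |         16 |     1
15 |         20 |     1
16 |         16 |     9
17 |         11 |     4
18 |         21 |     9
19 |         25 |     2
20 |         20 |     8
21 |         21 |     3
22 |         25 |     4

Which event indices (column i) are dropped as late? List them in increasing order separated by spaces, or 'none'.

i=0 t=5 v=1: → [5,8); WM=5
i=1 t=4 v=2: DROP (t<5-0); WM=5
i=2 t=2 v=8: DROP (t<5-0); WM=5
i=3 t=6 v=2: → [5,9); WM=6
i=4 t=6 v=5: → [5,9); WM=6
i=5 t=7 v=7: → [5,10); WM=7
i=6 t=9 v=5: → [5,12); WM=9
i=7 t=7 v=5: DROP (t<9-0); WM=9
i=8 t=10 v=2: → [5,13); WM=10
i=9 t=7 v=3: DROP (t<10-0); WM=10
i=10 t=7 v=8: DROP (t<10-0); WM=10
i=11 t=12 v=7: → [5,15); WM=12
i=12 t=10 v=1: DROP (t<12-0); WM=12
i=13 t=15 v=4: → [15,18); WM=15
i=14 t=16 v=1: → [15,19); WM=16
i=15 t=20 v=1: → [20,23); WM=20
i=16 t=16 v=9: DROP (t<20-0); WM=20
i=17 t=11 v=4: DROP (t<20-0); WM=20
i=18 t=21 v=9: → [20,24); WM=21
i=19 t=25 v=2: → [25,28); WM=25
i=20 t=20 v=8: DROP (t<25-0); WM=25
i=21 t=21 v=3: DROP (t<25-0); WM=25
i=22 t=25 v=4: → [25,28); WM=25

1 2 7 9 10 12 16 17 20 21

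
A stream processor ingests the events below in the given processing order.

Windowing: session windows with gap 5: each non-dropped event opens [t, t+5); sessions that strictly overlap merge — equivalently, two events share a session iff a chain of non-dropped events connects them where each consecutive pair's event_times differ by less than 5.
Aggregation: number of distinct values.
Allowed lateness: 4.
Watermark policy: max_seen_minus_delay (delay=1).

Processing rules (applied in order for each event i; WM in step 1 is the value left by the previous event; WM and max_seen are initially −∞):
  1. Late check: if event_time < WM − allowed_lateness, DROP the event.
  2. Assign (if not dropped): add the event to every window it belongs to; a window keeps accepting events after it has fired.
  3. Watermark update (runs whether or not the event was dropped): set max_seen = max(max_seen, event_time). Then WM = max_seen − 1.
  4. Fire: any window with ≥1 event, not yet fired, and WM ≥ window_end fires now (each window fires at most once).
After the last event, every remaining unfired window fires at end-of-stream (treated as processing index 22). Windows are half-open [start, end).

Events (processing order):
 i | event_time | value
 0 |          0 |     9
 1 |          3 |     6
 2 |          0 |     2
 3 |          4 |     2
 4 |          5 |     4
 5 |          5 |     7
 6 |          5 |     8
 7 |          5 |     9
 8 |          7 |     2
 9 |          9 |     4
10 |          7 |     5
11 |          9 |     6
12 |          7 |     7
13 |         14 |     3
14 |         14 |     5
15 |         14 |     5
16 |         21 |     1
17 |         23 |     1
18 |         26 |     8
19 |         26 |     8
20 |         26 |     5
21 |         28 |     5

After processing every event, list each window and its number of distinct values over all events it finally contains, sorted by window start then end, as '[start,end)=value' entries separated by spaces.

i=0 t=0 v=9: → [0,5); WM=-1
i=1 t=3 v=6: → [0,8); WM=2
i=2 t=0 v=2: → [0,8); WM=2
i=3 t=4 v=2: → [0,9); WM=3
i=4 t=5 v=4: → [0,10); WM=4
i=5 t=5 v=7: → [0,10); WM=4
i=6 t=5 v=8: → [0,10); WM=4
i=7 t=5 v=9: → [0,10); WM=4
i=8 t=7 v=2: → [0,12); WM=6
i=9 t=9 v=4: → [0,14); WM=8
i=10 t=7 v=5: → [0,14); WM=8
i=11 t=9 v=6: → [0,14); WM=8
i=12 t=7 v=7: → [0,14); WM=8
i=13 t=14 v=3: → [14,19); WM=13
i=14 t=14 v=5: → [14,19); WM=13
i=15 t=14 v=5: → [14,19); WM=13
i=16 t=21 v=1: → [21,26); WM=20
i=17 t=23 v=1: → [21,28); WM=22
i=18 t=26 v=8: → [21,31); WM=25
i=19 t=26 v=8: → [21,31); WM=25
i=20 t=26 v=5: → [21,31); WM=25
i=21 t=28 v=5: → [21,33); WM=27

[0,14)=7 [14,19)=2 [21,33)=3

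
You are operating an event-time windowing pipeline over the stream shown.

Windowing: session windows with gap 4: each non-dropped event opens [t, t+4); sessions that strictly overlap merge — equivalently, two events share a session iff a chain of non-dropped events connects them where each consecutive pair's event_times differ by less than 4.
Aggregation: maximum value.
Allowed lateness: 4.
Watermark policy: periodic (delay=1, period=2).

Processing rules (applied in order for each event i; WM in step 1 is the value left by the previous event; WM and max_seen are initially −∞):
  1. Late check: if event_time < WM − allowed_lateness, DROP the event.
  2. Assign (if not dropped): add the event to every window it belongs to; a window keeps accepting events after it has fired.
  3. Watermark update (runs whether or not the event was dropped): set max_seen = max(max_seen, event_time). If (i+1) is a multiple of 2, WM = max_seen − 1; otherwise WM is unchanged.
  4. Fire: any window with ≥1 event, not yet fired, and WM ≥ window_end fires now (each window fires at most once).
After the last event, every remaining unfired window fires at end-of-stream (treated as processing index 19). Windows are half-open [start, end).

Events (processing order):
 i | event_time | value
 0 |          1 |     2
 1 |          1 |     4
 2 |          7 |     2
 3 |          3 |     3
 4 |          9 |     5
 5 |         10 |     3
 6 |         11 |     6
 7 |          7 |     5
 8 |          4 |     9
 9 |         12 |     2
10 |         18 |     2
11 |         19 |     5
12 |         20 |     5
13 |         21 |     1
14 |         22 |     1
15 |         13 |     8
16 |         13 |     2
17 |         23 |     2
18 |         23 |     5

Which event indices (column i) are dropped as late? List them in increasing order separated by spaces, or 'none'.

i=0 t=1 v=2: → [1,5); WM=−∞
i=1 t=1 v=4: → [1,5); WM=0
i=2 t=7 v=2: → [7,11); WM=0
i=3 t=3 v=3: → [1,7); WM=6
i=4 t=9 v=5: → [7,13); WM=6
i=5 t=10 v=3: → [7,14); WM=9
i=6 t=11 v=6: → [7,15); WM=9
i=7 t=7 v=5: → [7,15); WM=10
i=8 t=4 v=9: DROP (t<10-4); WM=10
i=9 t=12 v=2: → [7,16); WM=11
i=10 t=18 v=2: → [18,22); WM=11
i=11 t=19 v=5: → [18,23); WM=18
i=12 t=20 v=5: → [18,24); WM=18
i=13 t=21 v=1: → [18,25); WM=20
i=14 t=22 v=1: → [18,26); WM=20
i=15 t=13 v=8: DROP (t<20-4); WM=21
i=16 t=13 v=2: DROP (t<21-4); WM=21
i=17 t=23 v=2: → [18,27); WM=22
i=18 t=23 v=5: → [18,27); WM=22

8 15 16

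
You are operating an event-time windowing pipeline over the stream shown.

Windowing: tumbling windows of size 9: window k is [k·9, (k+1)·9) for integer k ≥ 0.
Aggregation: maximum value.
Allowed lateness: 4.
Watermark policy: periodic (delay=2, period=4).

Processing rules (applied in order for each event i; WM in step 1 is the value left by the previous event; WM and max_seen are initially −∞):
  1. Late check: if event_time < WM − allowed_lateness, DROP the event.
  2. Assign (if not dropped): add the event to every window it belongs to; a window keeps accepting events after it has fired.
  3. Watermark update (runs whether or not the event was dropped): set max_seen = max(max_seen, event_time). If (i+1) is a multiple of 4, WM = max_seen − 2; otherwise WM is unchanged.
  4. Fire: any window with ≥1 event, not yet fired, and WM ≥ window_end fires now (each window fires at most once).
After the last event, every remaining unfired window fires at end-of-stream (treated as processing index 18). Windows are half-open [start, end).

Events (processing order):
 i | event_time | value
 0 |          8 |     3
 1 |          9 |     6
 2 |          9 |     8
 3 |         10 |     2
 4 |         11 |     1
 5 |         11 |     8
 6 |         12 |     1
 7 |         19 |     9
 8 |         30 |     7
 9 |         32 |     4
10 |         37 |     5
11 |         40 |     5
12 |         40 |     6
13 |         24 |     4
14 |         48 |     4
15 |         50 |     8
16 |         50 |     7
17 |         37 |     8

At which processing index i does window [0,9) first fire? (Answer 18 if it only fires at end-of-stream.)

i=0 t=8 v=3: → [0,9); WM=−∞
i=1 t=9 v=6: → [9,18); WM=−∞
i=2 t=9 v=8: → [9,18); WM=−∞
i=3 t=10 v=2: → [9,18); WM=8
i=4 t=11 v=1: → [9,18); WM=8
i=5 t=11 v=8: → [9,18); WM=8
i=6 t=12 v=1: → [9,18); WM=8
i=7 t=19 v=9: → [18,27); WM=17; [0,9) fires=3
i=8 t=30 v=7: → [27,36); WM=17
i=9 t=32 v=4: → [27,36); WM=17
i=10 t=37 v=5: → [36,45); WM=17
i=11 t=40 v=5: → [36,45); WM=38; [9,18) fires=8 [18,27) fires=9 [27,36) fires=7
i=12 t=40 v=6: → [36,45); WM=38
i=13 t=24 v=4: DROP (t<38-4); WM=38
i=14 t=48 v=4: → [45,54); WM=38
i=15 t=50 v=8: → [45,54); WM=48; [36,45) fires=6
i=16 t=50 v=7: → [45,54); WM=48
i=17 t=37 v=8: DROP (t<48-4); WM=48

7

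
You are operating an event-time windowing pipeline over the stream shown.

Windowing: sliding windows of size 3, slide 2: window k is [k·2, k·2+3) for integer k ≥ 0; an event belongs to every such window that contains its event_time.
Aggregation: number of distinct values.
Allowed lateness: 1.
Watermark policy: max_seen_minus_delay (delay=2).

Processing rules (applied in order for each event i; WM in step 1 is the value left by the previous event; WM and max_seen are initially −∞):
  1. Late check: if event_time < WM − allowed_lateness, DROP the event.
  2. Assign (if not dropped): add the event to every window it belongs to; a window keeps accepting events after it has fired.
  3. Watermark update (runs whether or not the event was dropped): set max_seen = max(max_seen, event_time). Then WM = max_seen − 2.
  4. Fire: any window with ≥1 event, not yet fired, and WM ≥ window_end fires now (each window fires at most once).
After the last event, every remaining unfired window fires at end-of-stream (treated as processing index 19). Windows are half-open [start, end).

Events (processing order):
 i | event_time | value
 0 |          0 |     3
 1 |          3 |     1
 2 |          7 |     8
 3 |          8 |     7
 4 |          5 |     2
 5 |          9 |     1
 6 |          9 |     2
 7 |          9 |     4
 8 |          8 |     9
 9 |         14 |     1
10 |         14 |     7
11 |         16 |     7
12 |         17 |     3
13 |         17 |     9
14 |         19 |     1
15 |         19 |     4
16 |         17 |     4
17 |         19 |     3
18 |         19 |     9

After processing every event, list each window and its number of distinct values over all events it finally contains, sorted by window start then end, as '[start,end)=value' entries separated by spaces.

[0,3)=1 [2,5)=1 [4,7)=1 [6,9)=3 [8,11)=5 [12,15)=2 [14,17)=2 [16,19)=4 [18,21)=4

i=0 t=0 v=3: → [0,3); WM=-2
i=1 t=3 v=1: → [2,5); WM=1
i=2 t=7 v=8: → [6,9); WM=5; [0,3) fires=1 [2,5) fires=1
i=3 t=8 v=7: → [8,11),[6,9); WM=6
i=4 t=5 v=2: → [4,7); WM=6
i=5 t=9 v=1: → [8,11); WM=7; [4,7) fires=1
i=6 t=9 v=2: → [8,11); WM=7
i=7 t=9 v=4: → [8,11); WM=7
i=8 t=8 v=9: → [8,11),[6,9); WM=7
i=9 t=14 v=1: → [14,17),[12,15); WM=12; [6,9) fires=3 [8,11) fires=5
i=10 t=14 v=7: → [14,17),[12,15); WM=12
i=11 t=16 v=7: → [16,19),[14,17); WM=14
i=12 t=17 v=3: → [16,19); WM=15; [12,15) fires=2
i=13 t=17 v=9: → [16,19); WM=15
i=14 t=19 v=1: → [18,21); WM=17; [14,17) fires=2
i=15 t=19 v=4: → [18,21); WM=17
i=16 t=17 v=4: → [16,19); WM=17
i=17 t=19 v=3: → [18,21); WM=17
i=18 t=19 v=9: → [18,21); WM=17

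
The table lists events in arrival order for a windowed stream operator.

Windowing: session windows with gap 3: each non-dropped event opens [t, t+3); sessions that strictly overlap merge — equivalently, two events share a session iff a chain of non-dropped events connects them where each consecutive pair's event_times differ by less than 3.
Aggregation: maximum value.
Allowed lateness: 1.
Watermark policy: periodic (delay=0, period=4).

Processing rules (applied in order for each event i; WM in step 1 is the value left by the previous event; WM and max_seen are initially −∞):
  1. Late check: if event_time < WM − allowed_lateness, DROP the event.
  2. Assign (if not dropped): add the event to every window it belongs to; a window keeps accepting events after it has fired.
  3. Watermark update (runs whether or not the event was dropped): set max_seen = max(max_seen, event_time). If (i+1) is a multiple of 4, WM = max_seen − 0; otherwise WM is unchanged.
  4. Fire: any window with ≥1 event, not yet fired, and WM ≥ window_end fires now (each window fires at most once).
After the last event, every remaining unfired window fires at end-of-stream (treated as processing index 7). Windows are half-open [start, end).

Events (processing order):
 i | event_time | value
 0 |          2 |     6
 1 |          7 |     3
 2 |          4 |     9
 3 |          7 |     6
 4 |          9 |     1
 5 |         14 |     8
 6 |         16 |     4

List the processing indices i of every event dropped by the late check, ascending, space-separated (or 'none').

none

i=0 t=2 v=6: → [2,5); WM=−∞
i=1 t=7 v=3: → [7,10); WM=−∞
i=2 t=4 v=9: → [2,7); WM=−∞
i=3 t=7 v=6: → [7,10); WM=7
i=4 t=9 v=1: → [7,12); WM=7
i=5 t=14 v=8: → [14,17); WM=7
i=6 t=16 v=4: → [14,19); WM=7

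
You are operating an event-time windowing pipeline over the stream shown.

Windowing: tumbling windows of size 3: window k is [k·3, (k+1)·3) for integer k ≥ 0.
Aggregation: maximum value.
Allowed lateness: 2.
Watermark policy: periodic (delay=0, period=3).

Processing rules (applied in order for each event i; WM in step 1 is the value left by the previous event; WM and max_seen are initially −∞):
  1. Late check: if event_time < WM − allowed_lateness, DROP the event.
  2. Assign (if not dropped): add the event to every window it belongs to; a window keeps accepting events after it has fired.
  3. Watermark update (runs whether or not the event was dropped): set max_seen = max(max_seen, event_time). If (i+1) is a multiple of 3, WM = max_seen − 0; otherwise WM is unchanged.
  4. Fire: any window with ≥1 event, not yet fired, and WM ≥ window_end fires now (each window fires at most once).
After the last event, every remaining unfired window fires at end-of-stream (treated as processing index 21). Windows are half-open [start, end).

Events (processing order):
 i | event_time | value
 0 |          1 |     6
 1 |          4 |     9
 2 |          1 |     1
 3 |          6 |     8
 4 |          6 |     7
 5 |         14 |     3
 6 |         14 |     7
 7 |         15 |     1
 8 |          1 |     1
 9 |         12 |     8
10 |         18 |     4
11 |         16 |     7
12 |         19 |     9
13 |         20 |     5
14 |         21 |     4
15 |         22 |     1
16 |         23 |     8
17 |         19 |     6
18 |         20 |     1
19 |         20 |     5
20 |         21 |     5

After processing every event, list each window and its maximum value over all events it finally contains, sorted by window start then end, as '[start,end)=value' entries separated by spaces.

[0,3)=6 [3,6)=9 [6,9)=8 [12,15)=7 [15,18)=7 [18,21)=9 [21,24)=8

i=0 t=1 v=6: → [0,3); WM=−∞
i=1 t=4 v=9: → [3,6); WM=−∞
i=2 t=1 v=1: → [0,3); WM=4; [0,3) fires=6
i=3 t=6 v=8: → [6,9); WM=4
i=4 t=6 v=7: → [6,9); WM=4
i=5 t=14 v=3: → [12,15); WM=14; [3,6) fires=9 [6,9) fires=8
i=6 t=14 v=7: → [12,15); WM=14
i=7 t=15 v=1: → [15,18); WM=14
i=8 t=1 v=1: DROP (t<14-2); WM=15; [12,15) fires=7
i=9 t=12 v=8: DROP (t<15-2); WM=15
i=10 t=18 v=4: → [18,21); WM=15
i=11 t=16 v=7: → [15,18); WM=18; [15,18) fires=7
i=12 t=19 v=9: → [18,21); WM=18
i=13 t=20 v=5: → [18,21); WM=18
i=14 t=21 v=4: → [21,24); WM=21; [18,21) fires=9
i=15 t=22 v=1: → [21,24); WM=21
i=16 t=23 v=8: → [21,24); WM=21
i=17 t=19 v=6: → [18,21); WM=23
i=18 t=20 v=1: DROP (t<23-2); WM=23
i=19 t=20 v=5: DROP (t<23-2); WM=23
i=20 t=21 v=5: → [21,24); WM=23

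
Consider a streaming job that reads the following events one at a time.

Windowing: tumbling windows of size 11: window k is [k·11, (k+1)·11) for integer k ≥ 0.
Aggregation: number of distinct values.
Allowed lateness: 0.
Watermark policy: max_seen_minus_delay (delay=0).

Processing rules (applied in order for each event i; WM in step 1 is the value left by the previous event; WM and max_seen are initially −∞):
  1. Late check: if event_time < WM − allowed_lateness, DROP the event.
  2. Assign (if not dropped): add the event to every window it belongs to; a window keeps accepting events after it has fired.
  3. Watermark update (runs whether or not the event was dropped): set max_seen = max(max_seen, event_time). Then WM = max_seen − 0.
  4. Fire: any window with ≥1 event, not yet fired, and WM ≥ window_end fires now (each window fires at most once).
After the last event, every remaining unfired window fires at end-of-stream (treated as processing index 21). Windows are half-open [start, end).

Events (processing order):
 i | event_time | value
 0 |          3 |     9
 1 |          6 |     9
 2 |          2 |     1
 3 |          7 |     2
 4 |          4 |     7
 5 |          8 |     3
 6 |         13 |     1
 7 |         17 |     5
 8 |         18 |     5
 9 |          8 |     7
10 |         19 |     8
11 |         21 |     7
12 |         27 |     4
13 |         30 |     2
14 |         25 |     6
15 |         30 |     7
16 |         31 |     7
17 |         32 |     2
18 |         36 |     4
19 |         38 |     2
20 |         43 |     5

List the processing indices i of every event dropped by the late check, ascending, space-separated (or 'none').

2 4 9 14

i=0 t=3 v=9: → [0,11); WM=3
i=1 t=6 v=9: → [0,11); WM=6
i=2 t=2 v=1: DROP (t<6-0); WM=6
i=3 t=7 v=2: → [0,11); WM=7
i=4 t=4 v=7: DROP (t<7-0); WM=7
i=5 t=8 v=3: → [0,11); WM=8
i=6 t=13 v=1: → [11,22); WM=13; [0,11) fires=3
i=7 t=17 v=5: → [11,22); WM=17
i=8 t=18 v=5: → [11,22); WM=18
i=9 t=8 v=7: DROP (t<18-0); WM=18
i=10 t=19 v=8: → [11,22); WM=19
i=11 t=21 v=7: → [11,22); WM=21
i=12 t=27 v=4: → [22,33); WM=27; [11,22) fires=4
i=13 t=30 v=2: → [22,33); WM=30
i=14 t=25 v=6: DROP (t<30-0); WM=30
i=15 t=30 v=7: → [22,33); WM=30
i=16 t=31 v=7: → [22,33); WM=31
i=17 t=32 v=2: → [22,33); WM=32
i=18 t=36 v=4: → [33,44); WM=36; [22,33) fires=3
i=19 t=38 v=2: → [33,44); WM=38
i=20 t=43 v=5: → [33,44); WM=43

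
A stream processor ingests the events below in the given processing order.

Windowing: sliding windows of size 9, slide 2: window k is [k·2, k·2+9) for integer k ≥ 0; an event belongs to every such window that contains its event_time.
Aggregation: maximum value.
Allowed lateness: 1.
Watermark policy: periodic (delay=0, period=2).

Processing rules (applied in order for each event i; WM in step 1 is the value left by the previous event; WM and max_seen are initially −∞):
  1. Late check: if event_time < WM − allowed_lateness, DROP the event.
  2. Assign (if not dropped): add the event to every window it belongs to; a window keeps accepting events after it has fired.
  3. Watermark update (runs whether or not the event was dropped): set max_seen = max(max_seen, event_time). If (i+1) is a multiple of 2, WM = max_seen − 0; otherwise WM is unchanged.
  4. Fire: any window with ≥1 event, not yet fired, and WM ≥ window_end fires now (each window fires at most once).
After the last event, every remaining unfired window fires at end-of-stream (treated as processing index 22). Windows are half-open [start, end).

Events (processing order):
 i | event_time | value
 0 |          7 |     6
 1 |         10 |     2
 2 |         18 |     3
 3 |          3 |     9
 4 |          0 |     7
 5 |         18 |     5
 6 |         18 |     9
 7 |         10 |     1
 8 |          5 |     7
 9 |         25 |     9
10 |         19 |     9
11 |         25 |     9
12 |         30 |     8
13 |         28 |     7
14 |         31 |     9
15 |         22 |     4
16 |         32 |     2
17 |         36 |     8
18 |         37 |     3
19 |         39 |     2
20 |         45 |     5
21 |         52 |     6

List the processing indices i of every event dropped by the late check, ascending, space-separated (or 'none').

i=0 t=7 v=6: → [6,15),[4,13),[2,11),[0,9); WM=−∞
i=1 t=10 v=2: → [10,19),[8,17),[6,15),[4,13),[2,11); WM=10; [0,9) fires=6
i=2 t=18 v=3: → [18,27),[16,25),[14,23),[12,21),[10,19); WM=10
i=3 t=3 v=9: DROP (t<10-1); WM=18; [2,11) fires=6 [4,13) fires=6 [6,15) fires=6 [8,17) fires=2
i=4 t=0 v=7: DROP (t<18-1); WM=18
i=5 t=18 v=5: → [18,27),[16,25),[14,23),[12,21),[10,19); WM=18
i=6 t=18 v=9: → [18,27),[16,25),[14,23),[12,21),[10,19); WM=18
i=7 t=10 v=1: DROP (t<18-1); WM=18
i=8 t=5 v=7: DROP (t<18-1); WM=18
i=9 t=25 v=9: → [24,33),[22,31),[20,29),[18,27); WM=25; [10,19) fires=9 [12,21) fires=9 [14,23) fires=9 [16,25) fires=9
i=10 t=19 v=9: DROP (t<25-1); WM=25
i=11 t=25 v=9: → [24,33),[22,31),[20,29),[18,27); WM=25
i=12 t=30 v=8: → [30,39),[28,37),[26,35),[24,33),[22,31); WM=25
i=13 t=28 v=7: → [28,37),[26,35),[24,33),[22,31),[20,29); WM=30; [18,27) fires=9 [20,29) fires=9
i=14 t=31 v=9: → [30,39),[28,37),[26,35),[24,33); WM=30
i=15 t=22 v=4: DROP (t<30-1); WM=31; [22,31) fires=9
i=16 t=32 v=2: → [32,41),[30,39),[28,37),[26,35),[24,33); WM=31
i=17 t=36 v=8: → [36,45),[34,43),[32,41),[30,39),[28,37); WM=36; [24,33) fires=9 [26,35) fires=9
i=18 t=37 v=3: → [36,45),[34,43),[32,41),[30,39); WM=36
i=19 t=39 v=2: → [38,47),[36,45),[34,43),[32,41); WM=39; [28,37) fires=9 [30,39) fires=9
i=20 t=45 v=5: → [44,53),[42,51),[40,49),[38,47); WM=39
i=21 t=52 v=6: → [52,61),[50,59),[48,57),[46,55),[44,53); WM=52; [32,41) fires=8 [34,43) fires=8 [36,45) fires=8 [38,47) fires=5 [40,49) fires=5 [42,51) fires=5

3 4 7 8 10 15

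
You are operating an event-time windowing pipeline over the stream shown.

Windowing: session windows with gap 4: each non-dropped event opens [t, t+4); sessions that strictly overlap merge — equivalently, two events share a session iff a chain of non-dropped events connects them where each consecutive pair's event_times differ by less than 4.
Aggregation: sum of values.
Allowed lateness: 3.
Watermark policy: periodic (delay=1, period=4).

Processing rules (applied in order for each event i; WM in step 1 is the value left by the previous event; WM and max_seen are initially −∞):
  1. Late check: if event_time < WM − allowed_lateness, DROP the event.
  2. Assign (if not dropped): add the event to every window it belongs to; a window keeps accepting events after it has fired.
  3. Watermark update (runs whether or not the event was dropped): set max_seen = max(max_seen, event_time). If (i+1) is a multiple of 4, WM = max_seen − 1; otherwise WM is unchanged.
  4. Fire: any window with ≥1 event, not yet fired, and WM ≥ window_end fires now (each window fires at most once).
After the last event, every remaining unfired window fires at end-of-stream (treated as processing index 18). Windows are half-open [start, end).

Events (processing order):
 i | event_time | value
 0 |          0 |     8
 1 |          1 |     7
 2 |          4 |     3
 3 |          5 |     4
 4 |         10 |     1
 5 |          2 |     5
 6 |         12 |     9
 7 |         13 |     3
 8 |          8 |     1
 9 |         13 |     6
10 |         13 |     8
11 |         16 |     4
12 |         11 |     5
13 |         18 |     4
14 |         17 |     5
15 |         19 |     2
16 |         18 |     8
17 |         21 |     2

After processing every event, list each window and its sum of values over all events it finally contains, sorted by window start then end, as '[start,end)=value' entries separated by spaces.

i=0 t=0 v=8: → [0,4); WM=−∞
i=1 t=1 v=7: → [0,5); WM=−∞
i=2 t=4 v=3: → [0,8); WM=−∞
i=3 t=5 v=4: → [0,9); WM=4
i=4 t=10 v=1: → [10,14); WM=4
i=5 t=2 v=5: → [0,9); WM=4
i=6 t=12 v=9: → [10,16); WM=4
i=7 t=13 v=3: → [10,17); WM=12
i=8 t=8 v=1: DROP (t<12-3); WM=12
i=9 t=13 v=6: → [10,17); WM=12
i=10 t=13 v=8: → [10,17); WM=12
i=11 t=16 v=4: → [10,20); WM=15
i=12 t=11 v=5: DROP (t<15-3); WM=15
i=13 t=18 v=4: → [10,22); WM=15
i=14 t=17 v=5: → [10,22); WM=15
i=15 t=19 v=2: → [10,23); WM=18
i=16 t=18 v=8: → [10,23); WM=18
i=17 t=21 v=2: → [10,25); WM=18

[0,9)=27 [10,25)=52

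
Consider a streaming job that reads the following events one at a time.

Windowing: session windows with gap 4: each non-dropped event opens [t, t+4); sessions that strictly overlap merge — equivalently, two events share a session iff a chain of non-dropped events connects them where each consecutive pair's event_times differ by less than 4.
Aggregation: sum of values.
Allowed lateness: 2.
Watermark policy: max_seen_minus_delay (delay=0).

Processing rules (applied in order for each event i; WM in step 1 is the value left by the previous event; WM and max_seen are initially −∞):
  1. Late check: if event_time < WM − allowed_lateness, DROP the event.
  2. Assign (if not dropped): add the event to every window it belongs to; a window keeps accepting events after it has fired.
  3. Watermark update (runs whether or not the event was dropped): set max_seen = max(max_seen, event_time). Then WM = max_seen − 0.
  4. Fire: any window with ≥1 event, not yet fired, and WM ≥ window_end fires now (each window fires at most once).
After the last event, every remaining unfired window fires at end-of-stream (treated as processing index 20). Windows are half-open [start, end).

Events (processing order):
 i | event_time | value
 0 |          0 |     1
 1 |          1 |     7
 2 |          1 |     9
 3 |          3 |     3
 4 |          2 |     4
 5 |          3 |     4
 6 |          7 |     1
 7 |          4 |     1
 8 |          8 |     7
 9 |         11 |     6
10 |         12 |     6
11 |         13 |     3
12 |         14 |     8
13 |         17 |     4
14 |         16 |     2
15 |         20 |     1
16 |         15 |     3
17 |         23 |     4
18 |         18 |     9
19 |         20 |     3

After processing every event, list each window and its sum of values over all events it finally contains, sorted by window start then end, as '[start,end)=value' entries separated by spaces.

i=0 t=0 v=1: → [0,4); WM=0
i=1 t=1 v=7: → [0,5); WM=1
i=2 t=1 v=9: → [0,5); WM=1
i=3 t=3 v=3: → [0,7); WM=3
i=4 t=2 v=4: → [0,7); WM=3
i=5 t=3 v=4: → [0,7); WM=3
i=6 t=7 v=1: → [7,11); WM=7
i=7 t=4 v=1: DROP (t<7-2); WM=7
i=8 t=8 v=7: → [7,12); WM=8
i=9 t=11 v=6: → [7,15); WM=11
i=10 t=12 v=6: → [7,16); WM=12
i=11 t=13 v=3: → [7,17); WM=13
i=12 t=14 v=8: → [7,18); WM=14
i=13 t=17 v=4: → [7,21); WM=17
i=14 t=16 v=2: → [7,21); WM=17
i=15 t=20 v=1: → [7,24); WM=20
i=16 t=15 v=3: DROP (t<20-2); WM=20
i=17 t=23 v=4: → [7,27); WM=23
i=18 t=18 v=9: DROP (t<23-2); WM=23
i=19 t=20 v=3: DROP (t<23-2); WM=23

[0,7)=28 [7,27)=42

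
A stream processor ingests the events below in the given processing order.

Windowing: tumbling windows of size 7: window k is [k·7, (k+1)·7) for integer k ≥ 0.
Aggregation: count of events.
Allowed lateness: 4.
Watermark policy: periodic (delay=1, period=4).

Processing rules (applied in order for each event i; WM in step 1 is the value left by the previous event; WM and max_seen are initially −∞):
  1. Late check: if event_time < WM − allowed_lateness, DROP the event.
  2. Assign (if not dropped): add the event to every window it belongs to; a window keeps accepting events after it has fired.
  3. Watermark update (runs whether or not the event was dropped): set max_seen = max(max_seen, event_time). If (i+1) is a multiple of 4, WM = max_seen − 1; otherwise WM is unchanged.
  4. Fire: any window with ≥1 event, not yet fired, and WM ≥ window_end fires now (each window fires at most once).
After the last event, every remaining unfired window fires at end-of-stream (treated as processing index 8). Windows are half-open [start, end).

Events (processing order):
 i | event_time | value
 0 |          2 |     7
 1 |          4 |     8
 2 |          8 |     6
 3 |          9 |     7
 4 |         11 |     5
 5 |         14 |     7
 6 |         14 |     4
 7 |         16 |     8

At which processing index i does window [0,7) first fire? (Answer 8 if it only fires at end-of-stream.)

3

i=0 t=2 v=7: → [0,7); WM=−∞
i=1 t=4 v=8: → [0,7); WM=−∞
i=2 t=8 v=6: → [7,14); WM=−∞
i=3 t=9 v=7: → [7,14); WM=8; [0,7) fires=2
i=4 t=11 v=5: → [7,14); WM=8
i=5 t=14 v=7: → [14,21); WM=8
i=6 t=14 v=4: → [14,21); WM=8
i=7 t=16 v=8: → [14,21); WM=15; [7,14) fires=3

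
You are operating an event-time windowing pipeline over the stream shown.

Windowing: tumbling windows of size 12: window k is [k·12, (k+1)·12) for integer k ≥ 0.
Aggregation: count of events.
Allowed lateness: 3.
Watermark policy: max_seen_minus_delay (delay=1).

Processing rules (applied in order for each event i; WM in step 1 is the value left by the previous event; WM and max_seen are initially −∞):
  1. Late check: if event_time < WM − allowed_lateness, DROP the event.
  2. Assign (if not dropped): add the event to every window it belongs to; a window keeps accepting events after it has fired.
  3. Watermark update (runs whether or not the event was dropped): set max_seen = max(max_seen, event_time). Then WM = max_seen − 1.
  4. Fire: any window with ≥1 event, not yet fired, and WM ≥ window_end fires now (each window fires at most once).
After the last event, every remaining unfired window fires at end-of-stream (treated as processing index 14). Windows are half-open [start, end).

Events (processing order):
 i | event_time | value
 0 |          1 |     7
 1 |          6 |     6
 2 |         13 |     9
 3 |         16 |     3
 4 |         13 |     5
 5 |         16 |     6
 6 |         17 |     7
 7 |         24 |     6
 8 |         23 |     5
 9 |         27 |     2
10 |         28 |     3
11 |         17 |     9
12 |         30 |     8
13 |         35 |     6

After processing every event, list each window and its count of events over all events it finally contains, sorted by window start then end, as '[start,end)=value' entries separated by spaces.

i=0 t=1 v=7: → [0,12); WM=0
i=1 t=6 v=6: → [0,12); WM=5
i=2 t=13 v=9: → [12,24); WM=12; [0,12) fires=2
i=3 t=16 v=3: → [12,24); WM=15
i=4 t=13 v=5: → [12,24); WM=15
i=5 t=16 v=6: → [12,24); WM=15
i=6 t=17 v=7: → [12,24); WM=16
i=7 t=24 v=6: → [24,36); WM=23
i=8 t=23 v=5: → [12,24); WM=23
i=9 t=27 v=2: → [24,36); WM=26; [12,24) fires=6
i=10 t=28 v=3: → [24,36); WM=27
i=11 t=17 v=9: DROP (t<27-3); WM=27
i=12 t=30 v=8: → [24,36); WM=29
i=13 t=35 v=6: → [24,36); WM=34

[0,12)=2 [12,24)=6 [24,36)=5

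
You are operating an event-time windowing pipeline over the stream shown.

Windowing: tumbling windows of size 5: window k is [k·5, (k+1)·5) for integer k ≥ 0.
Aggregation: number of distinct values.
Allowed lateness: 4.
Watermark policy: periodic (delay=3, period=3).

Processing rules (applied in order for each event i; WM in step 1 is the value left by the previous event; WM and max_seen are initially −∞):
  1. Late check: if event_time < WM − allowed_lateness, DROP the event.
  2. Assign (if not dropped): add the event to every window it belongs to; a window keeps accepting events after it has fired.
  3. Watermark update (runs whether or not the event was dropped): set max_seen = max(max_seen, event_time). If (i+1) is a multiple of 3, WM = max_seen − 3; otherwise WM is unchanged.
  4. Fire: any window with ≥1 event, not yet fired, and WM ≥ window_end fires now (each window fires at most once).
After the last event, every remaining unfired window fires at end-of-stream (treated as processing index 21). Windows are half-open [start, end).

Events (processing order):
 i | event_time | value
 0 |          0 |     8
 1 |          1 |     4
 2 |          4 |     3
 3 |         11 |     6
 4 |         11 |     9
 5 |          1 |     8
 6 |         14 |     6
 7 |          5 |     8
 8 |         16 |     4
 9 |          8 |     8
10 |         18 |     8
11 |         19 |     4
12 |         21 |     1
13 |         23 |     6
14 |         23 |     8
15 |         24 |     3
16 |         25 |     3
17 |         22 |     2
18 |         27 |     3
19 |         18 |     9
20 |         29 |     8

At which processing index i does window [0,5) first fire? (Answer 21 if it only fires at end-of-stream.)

5

i=0 t=0 v=8: → [0,5); WM=−∞
i=1 t=1 v=4: → [0,5); WM=−∞
i=2 t=4 v=3: → [0,5); WM=1
i=3 t=11 v=6: → [10,15); WM=1
i=4 t=11 v=9: → [10,15); WM=1
i=5 t=1 v=8: → [0,5); WM=8; [0,5) fires=3
i=6 t=14 v=6: → [10,15); WM=8
i=7 t=5 v=8: → [5,10); WM=8
i=8 t=16 v=4: → [15,20); WM=13; [5,10) fires=1
i=9 t=8 v=8: DROP (t<13-4); WM=13
i=10 t=18 v=8: → [15,20); WM=13
i=11 t=19 v=4: → [15,20); WM=16; [10,15) fires=2
i=12 t=21 v=1: → [20,25); WM=16
i=13 t=23 v=6: → [20,25); WM=16
i=14 t=23 v=8: → [20,25); WM=20; [15,20) fires=2
i=15 t=24 v=3: → [20,25); WM=20
i=16 t=25 v=3: → [25,30); WM=20
i=17 t=22 v=2: → [20,25); WM=22
i=18 t=27 v=3: → [25,30); WM=22
i=19 t=18 v=9: → [15,20); WM=22
i=20 t=29 v=8: → [25,30); WM=26; [20,25) fires=5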